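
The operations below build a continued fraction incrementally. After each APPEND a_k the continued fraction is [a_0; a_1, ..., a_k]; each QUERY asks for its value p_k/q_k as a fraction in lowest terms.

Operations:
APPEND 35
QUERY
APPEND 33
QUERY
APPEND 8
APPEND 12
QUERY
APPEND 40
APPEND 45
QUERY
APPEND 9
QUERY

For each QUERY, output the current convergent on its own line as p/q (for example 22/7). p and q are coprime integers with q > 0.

35/1
1156/33
112552/3213
203123887/5798538
1832626346/52315627

APPEND 35: p_0 = 35·1 + 0 = 35, q_0 = 35·0 + 1 = 1 → 35/1
APPEND 33: p_1 = 33·35 + 1 = 1156, q_1 = 33·1 + 0 = 33 → 1156/33
APPEND 8: p_2 = 8·1156 + 35 = 9283, q_2 = 8·33 + 1 = 265 → 9283/265
APPEND 12: p_3 = 12·9283 + 1156 = 112552, q_3 = 12·265 + 33 = 3213 → 112552/3213
APPEND 40: p_4 = 40·112552 + 9283 = 4511363, q_4 = 40·3213 + 265 = 128785 → 4511363/128785
APPEND 45: p_5 = 45·4511363 + 112552 = 203123887, q_5 = 45·128785 + 3213 = 5798538 → 203123887/5798538
APPEND 9: p_6 = 9·203123887 + 4511363 = 1832626346, q_6 = 9·5798538 + 128785 = 52315627 → 1832626346/52315627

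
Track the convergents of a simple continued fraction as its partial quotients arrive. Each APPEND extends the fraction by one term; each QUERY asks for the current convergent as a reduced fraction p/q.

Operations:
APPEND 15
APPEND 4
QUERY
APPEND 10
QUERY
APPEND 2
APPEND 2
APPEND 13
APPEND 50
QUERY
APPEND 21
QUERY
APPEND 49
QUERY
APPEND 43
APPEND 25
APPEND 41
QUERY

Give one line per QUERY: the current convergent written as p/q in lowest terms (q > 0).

APPEND 15: p_0 = 15·1 + 0 = 15, q_0 = 15·0 + 1 = 1 → 15/1
APPEND 4: p_1 = 4·15 + 1 = 61, q_1 = 4·1 + 0 = 4 → 61/4
APPEND 10: p_2 = 10·61 + 15 = 625, q_2 = 10·4 + 1 = 41 → 625/41
APPEND 2: p_3 = 2·625 + 61 = 1311, q_3 = 2·41 + 4 = 86 → 1311/86
APPEND 2: p_4 = 2·1311 + 625 = 3247, q_4 = 2·86 + 41 = 213 → 3247/213
APPEND 13: p_5 = 13·3247 + 1311 = 43522, q_5 = 13·213 + 86 = 2855 → 43522/2855
APPEND 50: p_6 = 50·43522 + 3247 = 2179347, q_6 = 50·2855 + 213 = 142963 → 2179347/142963
APPEND 21: p_7 = 21·2179347 + 43522 = 45809809, q_7 = 21·142963 + 2855 = 3005078 → 45809809/3005078
APPEND 49: p_8 = 49·45809809 + 2179347 = 2246859988, q_8 = 49·3005078 + 142963 = 147391785 → 2246859988/147391785
APPEND 43: p_9 = 43·2246859988 + 45809809 = 96660789293, q_9 = 43·147391785 + 3005078 = 6340851833 → 96660789293/6340851833
APPEND 25: p_10 = 25·96660789293 + 2246859988 = 2418766592313, q_10 = 25·6340851833 + 147391785 = 158668687610 → 2418766592313/158668687610
APPEND 41: p_11 = 41·2418766592313 + 96660789293 = 99266091074126, q_11 = 41·158668687610 + 6340851833 = 6511757043843 → 99266091074126/6511757043843

61/4
625/41
2179347/142963
45809809/3005078
2246859988/147391785
99266091074126/6511757043843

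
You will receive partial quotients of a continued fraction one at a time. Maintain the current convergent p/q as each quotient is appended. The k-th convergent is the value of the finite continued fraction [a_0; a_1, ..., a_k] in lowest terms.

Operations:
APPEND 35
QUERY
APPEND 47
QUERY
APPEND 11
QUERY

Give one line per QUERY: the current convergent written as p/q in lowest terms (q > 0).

35/1
1646/47
18141/518

APPEND 35: p_0 = 35·1 + 0 = 35, q_0 = 35·0 + 1 = 1 → 35/1
APPEND 47: p_1 = 47·35 + 1 = 1646, q_1 = 47·1 + 0 = 47 → 1646/47
APPEND 11: p_2 = 11·1646 + 35 = 18141, q_2 = 11·47 + 1 = 518 → 18141/518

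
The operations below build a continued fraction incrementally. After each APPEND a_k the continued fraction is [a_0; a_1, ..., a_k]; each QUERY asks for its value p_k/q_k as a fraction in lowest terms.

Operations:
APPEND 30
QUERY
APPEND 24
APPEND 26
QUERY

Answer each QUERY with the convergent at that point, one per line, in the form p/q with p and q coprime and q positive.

30/1
18776/625

APPEND 30: p_0 = 30·1 + 0 = 30, q_0 = 30·0 + 1 = 1 → 30/1
APPEND 24: p_1 = 24·30 + 1 = 721, q_1 = 24·1 + 0 = 24 → 721/24
APPEND 26: p_2 = 26·721 + 30 = 18776, q_2 = 26·24 + 1 = 625 → 18776/625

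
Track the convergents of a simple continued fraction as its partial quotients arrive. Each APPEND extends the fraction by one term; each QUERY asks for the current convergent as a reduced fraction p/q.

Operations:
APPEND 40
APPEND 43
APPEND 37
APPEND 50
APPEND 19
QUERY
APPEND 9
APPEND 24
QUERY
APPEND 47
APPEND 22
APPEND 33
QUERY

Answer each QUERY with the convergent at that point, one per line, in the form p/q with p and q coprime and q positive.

APPEND 40: p_0 = 40·1 + 0 = 40, q_0 = 40·0 + 1 = 1 → 40/1
APPEND 43: p_1 = 43·40 + 1 = 1721, q_1 = 43·1 + 0 = 43 → 1721/43
APPEND 37: p_2 = 37·1721 + 40 = 63717, q_2 = 37·43 + 1 = 1592 → 63717/1592
APPEND 50: p_3 = 50·63717 + 1721 = 3187571, q_3 = 50·1592 + 43 = 79643 → 3187571/79643
APPEND 19: p_4 = 19·3187571 + 63717 = 60627566, q_4 = 19·79643 + 1592 = 1514809 → 60627566/1514809
APPEND 9: p_5 = 9·60627566 + 3187571 = 548835665, q_5 = 9·1514809 + 79643 = 13712924 → 548835665/13712924
APPEND 24: p_6 = 24·548835665 + 60627566 = 13232683526, q_6 = 24·13712924 + 1514809 = 330624985 → 13232683526/330624985
APPEND 47: p_7 = 47·13232683526 + 548835665 = 622484961387, q_7 = 47·330624985 + 13712924 = 15553087219 → 622484961387/15553087219
APPEND 22: p_8 = 22·622484961387 + 13232683526 = 13707901834040, q_8 = 22·15553087219 + 330624985 = 342498543803 → 13707901834040/342498543803
APPEND 33: p_9 = 33·13707901834040 + 622484961387 = 452983245484707, q_9 = 33·342498543803 + 15553087219 = 11318005032718 → 452983245484707/11318005032718

60627566/1514809
13232683526/330624985
452983245484707/11318005032718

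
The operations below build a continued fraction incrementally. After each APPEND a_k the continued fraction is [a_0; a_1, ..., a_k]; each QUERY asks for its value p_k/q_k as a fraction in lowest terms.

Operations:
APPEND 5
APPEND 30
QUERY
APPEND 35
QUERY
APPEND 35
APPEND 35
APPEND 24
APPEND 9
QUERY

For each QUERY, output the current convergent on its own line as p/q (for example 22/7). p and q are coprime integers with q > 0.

APPEND 5: p_0 = 5·1 + 0 = 5, q_0 = 5·0 + 1 = 1 → 5/1
APPEND 30: p_1 = 30·5 + 1 = 151, q_1 = 30·1 + 0 = 30 → 151/30
APPEND 35: p_2 = 35·151 + 5 = 5290, q_2 = 35·30 + 1 = 1051 → 5290/1051
APPEND 35: p_3 = 35·5290 + 151 = 185301, q_3 = 35·1051 + 30 = 36815 → 185301/36815
APPEND 35: p_4 = 35·185301 + 5290 = 6490825, q_4 = 35·36815 + 1051 = 1289576 → 6490825/1289576
APPEND 24: p_5 = 24·6490825 + 185301 = 155965101, q_5 = 24·1289576 + 36815 = 30986639 → 155965101/30986639
APPEND 9: p_6 = 9·155965101 + 6490825 = 1410176734, q_6 = 9·30986639 + 1289576 = 280169327 → 1410176734/280169327

151/30
5290/1051
1410176734/280169327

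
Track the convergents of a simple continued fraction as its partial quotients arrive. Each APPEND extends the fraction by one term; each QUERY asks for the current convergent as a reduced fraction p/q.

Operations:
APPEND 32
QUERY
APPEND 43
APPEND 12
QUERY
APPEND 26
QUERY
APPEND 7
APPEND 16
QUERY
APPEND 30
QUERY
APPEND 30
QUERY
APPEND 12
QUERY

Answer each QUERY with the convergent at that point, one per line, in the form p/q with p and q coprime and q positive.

APPEND 32: p_0 = 32·1 + 0 = 32, q_0 = 32·0 + 1 = 1 → 32/1
APPEND 43: p_1 = 43·32 + 1 = 1377, q_1 = 43·1 + 0 = 43 → 1377/43
APPEND 12: p_2 = 12·1377 + 32 = 16556, q_2 = 12·43 + 1 = 517 → 16556/517
APPEND 26: p_3 = 26·16556 + 1377 = 431833, q_3 = 26·517 + 43 = 13485 → 431833/13485
APPEND 7: p_4 = 7·431833 + 16556 = 3039387, q_4 = 7·13485 + 517 = 94912 → 3039387/94912
APPEND 16: p_5 = 16·3039387 + 431833 = 49062025, q_5 = 16·94912 + 13485 = 1532077 → 49062025/1532077
APPEND 30: p_6 = 30·49062025 + 3039387 = 1474900137, q_6 = 30·1532077 + 94912 = 46057222 → 1474900137/46057222
APPEND 30: p_7 = 30·1474900137 + 49062025 = 44296066135, q_7 = 30·46057222 + 1532077 = 1383248737 → 44296066135/1383248737
APPEND 12: p_8 = 12·44296066135 + 1474900137 = 533027693757, q_8 = 12·1383248737 + 46057222 = 16645042066 → 533027693757/16645042066

32/1
16556/517
431833/13485
49062025/1532077
1474900137/46057222
44296066135/1383248737
533027693757/16645042066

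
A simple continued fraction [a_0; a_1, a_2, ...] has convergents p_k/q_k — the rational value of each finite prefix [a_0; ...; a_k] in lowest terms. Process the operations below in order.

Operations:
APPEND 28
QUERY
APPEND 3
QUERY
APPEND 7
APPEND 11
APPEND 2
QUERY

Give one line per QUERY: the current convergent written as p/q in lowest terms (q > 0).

APPEND 28: p_0 = 28·1 + 0 = 28, q_0 = 28·0 + 1 = 1 → 28/1
APPEND 3: p_1 = 3·28 + 1 = 85, q_1 = 3·1 + 0 = 3 → 85/3
APPEND 7: p_2 = 7·85 + 28 = 623, q_2 = 7·3 + 1 = 22 → 623/22
APPEND 11: p_3 = 11·623 + 85 = 6938, q_3 = 11·22 + 3 = 245 → 6938/245
APPEND 2: p_4 = 2·6938 + 623 = 14499, q_4 = 2·245 + 22 = 512 → 14499/512

28/1
85/3
14499/512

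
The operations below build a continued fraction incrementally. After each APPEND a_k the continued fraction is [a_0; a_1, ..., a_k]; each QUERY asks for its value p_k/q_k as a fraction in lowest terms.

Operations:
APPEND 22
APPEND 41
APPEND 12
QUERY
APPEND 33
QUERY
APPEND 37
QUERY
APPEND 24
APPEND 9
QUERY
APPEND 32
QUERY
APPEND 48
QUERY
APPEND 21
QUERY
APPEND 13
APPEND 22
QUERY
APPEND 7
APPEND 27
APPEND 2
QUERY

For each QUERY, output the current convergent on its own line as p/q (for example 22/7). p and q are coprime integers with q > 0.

10858/493
359217/16310
13301887/603963
2889742432/131206761
92791362329/4213127774
4456875134224/202361339913
93687169181033/4253801265947
26986268807909399/1225292912804875
10510917482757758328/477240955034333945

APPEND 22: p_0 = 22·1 + 0 = 22, q_0 = 22·0 + 1 = 1 → 22/1
APPEND 41: p_1 = 41·22 + 1 = 903, q_1 = 41·1 + 0 = 41 → 903/41
APPEND 12: p_2 = 12·903 + 22 = 10858, q_2 = 12·41 + 1 = 493 → 10858/493
APPEND 33: p_3 = 33·10858 + 903 = 359217, q_3 = 33·493 + 41 = 16310 → 359217/16310
APPEND 37: p_4 = 37·359217 + 10858 = 13301887, q_4 = 37·16310 + 493 = 603963 → 13301887/603963
APPEND 24: p_5 = 24·13301887 + 359217 = 319604505, q_5 = 24·603963 + 16310 = 14511422 → 319604505/14511422
APPEND 9: p_6 = 9·319604505 + 13301887 = 2889742432, q_6 = 9·14511422 + 603963 = 131206761 → 2889742432/131206761
APPEND 32: p_7 = 32·2889742432 + 319604505 = 92791362329, q_7 = 32·131206761 + 14511422 = 4213127774 → 92791362329/4213127774
APPEND 48: p_8 = 48·92791362329 + 2889742432 = 4456875134224, q_8 = 48·4213127774 + 131206761 = 202361339913 → 4456875134224/202361339913
APPEND 21: p_9 = 21·4456875134224 + 92791362329 = 93687169181033, q_9 = 21·202361339913 + 4213127774 = 4253801265947 → 93687169181033/4253801265947
APPEND 13: p_10 = 13·93687169181033 + 4456875134224 = 1222390074487653, q_10 = 13·4253801265947 + 202361339913 = 55501777797224 → 1222390074487653/55501777797224
APPEND 22: p_11 = 22·1222390074487653 + 93687169181033 = 26986268807909399, q_11 = 22·55501777797224 + 4253801265947 = 1225292912804875 → 26986268807909399/1225292912804875
APPEND 7: p_12 = 7·26986268807909399 + 1222390074487653 = 190126271729853446, q_12 = 7·1225292912804875 + 55501777797224 = 8632552167431349 → 190126271729853446/8632552167431349
APPEND 27: p_13 = 27·190126271729853446 + 26986268807909399 = 5160395605513952441, q_13 = 27·8632552167431349 + 1225292912804875 = 234304201433451298 → 5160395605513952441/234304201433451298
APPEND 2: p_14 = 2·5160395605513952441 + 190126271729853446 = 10510917482757758328, q_14 = 2·234304201433451298 + 8632552167431349 = 477240955034333945 → 10510917482757758328/477240955034333945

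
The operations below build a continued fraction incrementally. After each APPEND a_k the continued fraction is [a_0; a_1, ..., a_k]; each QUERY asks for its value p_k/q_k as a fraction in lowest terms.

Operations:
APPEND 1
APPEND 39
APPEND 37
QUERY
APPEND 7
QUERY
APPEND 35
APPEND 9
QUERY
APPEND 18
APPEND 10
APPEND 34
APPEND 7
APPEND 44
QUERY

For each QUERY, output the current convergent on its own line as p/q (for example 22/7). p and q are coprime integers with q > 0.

1481/1444
10407/10147
3301941/3219448
6362283934726/6203333823677

APPEND 1: p_0 = 1·1 + 0 = 1, q_0 = 1·0 + 1 = 1 → 1/1
APPEND 39: p_1 = 39·1 + 1 = 40, q_1 = 39·1 + 0 = 39 → 40/39
APPEND 37: p_2 = 37·40 + 1 = 1481, q_2 = 37·39 + 1 = 1444 → 1481/1444
APPEND 7: p_3 = 7·1481 + 40 = 10407, q_3 = 7·1444 + 39 = 10147 → 10407/10147
APPEND 35: p_4 = 35·10407 + 1481 = 365726, q_4 = 35·10147 + 1444 = 356589 → 365726/356589
APPEND 9: p_5 = 9·365726 + 10407 = 3301941, q_5 = 9·356589 + 10147 = 3219448 → 3301941/3219448
APPEND 18: p_6 = 18·3301941 + 365726 = 59800664, q_6 = 18·3219448 + 356589 = 58306653 → 59800664/58306653
APPEND 10: p_7 = 10·59800664 + 3301941 = 601308581, q_7 = 10·58306653 + 3219448 = 586285978 → 601308581/586285978
APPEND 34: p_8 = 34·601308581 + 59800664 = 20504292418, q_8 = 34·586285978 + 58306653 = 19992029905 → 20504292418/19992029905
APPEND 7: p_9 = 7·20504292418 + 601308581 = 144131355507, q_9 = 7·19992029905 + 586285978 = 140530495313 → 144131355507/140530495313
APPEND 44: p_10 = 44·144131355507 + 20504292418 = 6362283934726, q_10 = 44·140530495313 + 19992029905 = 6203333823677 → 6362283934726/6203333823677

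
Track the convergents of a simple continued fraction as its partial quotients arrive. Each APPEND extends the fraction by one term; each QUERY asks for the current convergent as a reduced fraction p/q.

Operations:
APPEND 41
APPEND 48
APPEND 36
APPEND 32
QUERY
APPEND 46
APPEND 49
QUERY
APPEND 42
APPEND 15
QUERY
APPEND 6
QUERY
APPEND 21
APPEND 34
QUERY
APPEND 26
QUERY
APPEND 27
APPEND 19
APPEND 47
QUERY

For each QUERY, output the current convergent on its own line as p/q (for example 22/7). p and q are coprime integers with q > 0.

2271569/55376
5125863420/124957601
3235988264505/78886481606
19631320413769/478569657903
14146417696838005/344859445775249
368222353834741784/8976474439454043
8918104524914203222510/217404338662719102561

APPEND 41: p_0 = 41·1 + 0 = 41, q_0 = 41·0 + 1 = 1 → 41/1
APPEND 48: p_1 = 48·41 + 1 = 1969, q_1 = 48·1 + 0 = 48 → 1969/48
APPEND 36: p_2 = 36·1969 + 41 = 70925, q_2 = 36·48 + 1 = 1729 → 70925/1729
APPEND 32: p_3 = 32·70925 + 1969 = 2271569, q_3 = 32·1729 + 48 = 55376 → 2271569/55376
APPEND 46: p_4 = 46·2271569 + 70925 = 104563099, q_4 = 46·55376 + 1729 = 2549025 → 104563099/2549025
APPEND 49: p_5 = 49·104563099 + 2271569 = 5125863420, q_5 = 49·2549025 + 55376 = 124957601 → 5125863420/124957601
APPEND 42: p_6 = 42·5125863420 + 104563099 = 215390826739, q_6 = 42·124957601 + 2549025 = 5250768267 → 215390826739/5250768267
APPEND 15: p_7 = 15·215390826739 + 5125863420 = 3235988264505, q_7 = 15·5250768267 + 124957601 = 78886481606 → 3235988264505/78886481606
APPEND 6: p_8 = 6·3235988264505 + 215390826739 = 19631320413769, q_8 = 6·78886481606 + 5250768267 = 478569657903 → 19631320413769/478569657903
APPEND 21: p_9 = 21·19631320413769 + 3235988264505 = 415493716953654, q_9 = 21·478569657903 + 78886481606 = 10128849297569 → 415493716953654/10128849297569
APPEND 34: p_10 = 34·415493716953654 + 19631320413769 = 14146417696838005, q_10 = 34·10128849297569 + 478569657903 = 344859445775249 → 14146417696838005/344859445775249
APPEND 26: p_11 = 26·14146417696838005 + 415493716953654 = 368222353834741784, q_11 = 26·344859445775249 + 10128849297569 = 8976474439454043 → 368222353834741784/8976474439454043
APPEND 27: p_12 = 27·368222353834741784 + 14146417696838005 = 9956149971234866173, q_12 = 27·8976474439454043 + 344859445775249 = 242709669311034410 → 9956149971234866173/242709669311034410
APPEND 19: p_13 = 19·9956149971234866173 + 368222353834741784 = 189535071807297199071, q_13 = 19·242709669311034410 + 8976474439454043 = 4620460191349107833 → 189535071807297199071/4620460191349107833
APPEND 47: p_14 = 47·189535071807297199071 + 9956149971234866173 = 8918104524914203222510, q_14 = 47·4620460191349107833 + 242709669311034410 = 217404338662719102561 → 8918104524914203222510/217404338662719102561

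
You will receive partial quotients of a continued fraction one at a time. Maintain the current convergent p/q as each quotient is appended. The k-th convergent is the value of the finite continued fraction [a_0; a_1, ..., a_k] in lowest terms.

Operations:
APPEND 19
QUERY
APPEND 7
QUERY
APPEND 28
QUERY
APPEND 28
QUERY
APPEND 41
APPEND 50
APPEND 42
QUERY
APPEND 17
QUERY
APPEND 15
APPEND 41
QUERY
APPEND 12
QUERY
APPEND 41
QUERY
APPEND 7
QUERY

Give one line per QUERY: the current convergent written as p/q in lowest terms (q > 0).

APPEND 19: p_0 = 19·1 + 0 = 19, q_0 = 19·0 + 1 = 1 → 19/1
APPEND 7: p_1 = 7·19 + 1 = 134, q_1 = 7·1 + 0 = 7 → 134/7
APPEND 28: p_2 = 28·134 + 19 = 3771, q_2 = 28·7 + 1 = 197 → 3771/197
APPEND 28: p_3 = 28·3771 + 134 = 105722, q_3 = 28·197 + 7 = 5523 → 105722/5523
APPEND 41: p_4 = 41·105722 + 3771 = 4338373, q_4 = 41·5523 + 197 = 226640 → 4338373/226640
APPEND 50: p_5 = 50·4338373 + 105722 = 217024372, q_5 = 50·226640 + 5523 = 11337523 → 217024372/11337523
APPEND 42: p_6 = 42·217024372 + 4338373 = 9119361997, q_6 = 42·11337523 + 226640 = 476402606 → 9119361997/476402606
APPEND 17: p_7 = 17·9119361997 + 217024372 = 155246178321, q_7 = 17·476402606 + 11337523 = 8110181825 → 155246178321/8110181825
APPEND 15: p_8 = 15·155246178321 + 9119361997 = 2337812036812, q_8 = 15·8110181825 + 476402606 = 122129129981 → 2337812036812/122129129981
APPEND 41: p_9 = 41·2337812036812 + 155246178321 = 96005539687613, q_9 = 41·122129129981 + 8110181825 = 5015404511046 → 96005539687613/5015404511046
APPEND 12: p_10 = 12·96005539687613 + 2337812036812 = 1154404288288168, q_10 = 12·5015404511046 + 122129129981 = 60306983262533 → 1154404288288168/60306983262533
APPEND 41: p_11 = 41·1154404288288168 + 96005539687613 = 47426581359502501, q_11 = 41·60306983262533 + 5015404511046 = 2477601718274899 → 47426581359502501/2477601718274899
APPEND 7: p_12 = 7·47426581359502501 + 1154404288288168 = 333140473804805675, q_12 = 7·2477601718274899 + 60306983262533 = 17403519011186826 → 333140473804805675/17403519011186826

19/1
134/7
3771/197
105722/5523
9119361997/476402606
155246178321/8110181825
96005539687613/5015404511046
1154404288288168/60306983262533
47426581359502501/2477601718274899
333140473804805675/17403519011186826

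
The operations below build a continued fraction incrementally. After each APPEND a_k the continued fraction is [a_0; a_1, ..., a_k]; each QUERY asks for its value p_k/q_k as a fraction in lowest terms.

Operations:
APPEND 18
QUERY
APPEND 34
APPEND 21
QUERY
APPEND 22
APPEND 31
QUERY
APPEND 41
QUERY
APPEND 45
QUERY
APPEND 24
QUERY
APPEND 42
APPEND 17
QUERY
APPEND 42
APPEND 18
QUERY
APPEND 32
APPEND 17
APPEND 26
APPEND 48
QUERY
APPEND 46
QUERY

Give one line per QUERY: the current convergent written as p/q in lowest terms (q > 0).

18/1
12891/715
8823556/489399
362050011/20081123
16301074051/904139934
391587827235/21719439539
280262414731892/15544769649263
212454981768764822/11783826795302387
145196348672602390636287/8053323154975447149925
6682054546446382958192801/370620508667513973637498

APPEND 18: p_0 = 18·1 + 0 = 18, q_0 = 18·0 + 1 = 1 → 18/1
APPEND 34: p_1 = 34·18 + 1 = 613, q_1 = 34·1 + 0 = 34 → 613/34
APPEND 21: p_2 = 21·613 + 18 = 12891, q_2 = 21·34 + 1 = 715 → 12891/715
APPEND 22: p_3 = 22·12891 + 613 = 284215, q_3 = 22·715 + 34 = 15764 → 284215/15764
APPEND 31: p_4 = 31·284215 + 12891 = 8823556, q_4 = 31·15764 + 715 = 489399 → 8823556/489399
APPEND 41: p_5 = 41·8823556 + 284215 = 362050011, q_5 = 41·489399 + 15764 = 20081123 → 362050011/20081123
APPEND 45: p_6 = 45·362050011 + 8823556 = 16301074051, q_6 = 45·20081123 + 489399 = 904139934 → 16301074051/904139934
APPEND 24: p_7 = 24·16301074051 + 362050011 = 391587827235, q_7 = 24·904139934 + 20081123 = 21719439539 → 391587827235/21719439539
APPEND 42: p_8 = 42·391587827235 + 16301074051 = 16462989817921, q_8 = 42·21719439539 + 904139934 = 913120600572 → 16462989817921/913120600572
APPEND 17: p_9 = 17·16462989817921 + 391587827235 = 280262414731892, q_9 = 17·913120600572 + 21719439539 = 15544769649263 → 280262414731892/15544769649263
APPEND 42: p_10 = 42·280262414731892 + 16462989817921 = 11787484408557385, q_10 = 42·15544769649263 + 913120600572 = 653793445869618 → 11787484408557385/653793445869618
APPEND 18: p_11 = 18·11787484408557385 + 280262414731892 = 212454981768764822, q_11 = 18·653793445869618 + 15544769649263 = 11783826795302387 → 212454981768764822/11783826795302387
APPEND 32: p_12 = 32·212454981768764822 + 11787484408557385 = 6810346901009031689, q_12 = 32·11783826795302387 + 653793445869618 = 377736250895546002 → 6810346901009031689/377736250895546002
APPEND 17: p_13 = 17·6810346901009031689 + 212454981768764822 = 115988352298922303535, q_13 = 17·377736250895546002 + 11783826795302387 = 6433300092019584421 → 115988352298922303535/6433300092019584421
APPEND 26: p_14 = 26·115988352298922303535 + 6810346901009031689 = 3022507506672988923599, q_14 = 26·6433300092019584421 + 377736250895546002 = 167643538643404740948 → 3022507506672988923599/167643538643404740948
APPEND 48: p_15 = 48·3022507506672988923599 + 115988352298922303535 = 145196348672602390636287, q_15 = 48·167643538643404740948 + 6433300092019584421 = 8053323154975447149925 → 145196348672602390636287/8053323154975447149925
APPEND 46: p_16 = 46·145196348672602390636287 + 3022507506672988923599 = 6682054546446382958192801, q_16 = 46·8053323154975447149925 + 167643538643404740948 = 370620508667513973637498 → 6682054546446382958192801/370620508667513973637498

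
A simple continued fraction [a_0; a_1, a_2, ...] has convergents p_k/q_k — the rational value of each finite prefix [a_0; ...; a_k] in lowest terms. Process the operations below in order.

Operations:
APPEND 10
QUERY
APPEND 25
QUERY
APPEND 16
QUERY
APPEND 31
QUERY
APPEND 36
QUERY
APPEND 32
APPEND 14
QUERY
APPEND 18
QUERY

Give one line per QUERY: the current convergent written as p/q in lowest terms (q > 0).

APPEND 10: p_0 = 10·1 + 0 = 10, q_0 = 10·0 + 1 = 1 → 10/1
APPEND 25: p_1 = 25·10 + 1 = 251, q_1 = 25·1 + 0 = 25 → 251/25
APPEND 16: p_2 = 16·251 + 10 = 4026, q_2 = 16·25 + 1 = 401 → 4026/401
APPEND 31: p_3 = 31·4026 + 251 = 125057, q_3 = 31·401 + 25 = 12456 → 125057/12456
APPEND 36: p_4 = 36·125057 + 4026 = 4506078, q_4 = 36·12456 + 401 = 448817 → 4506078/448817
APPEND 32: p_5 = 32·4506078 + 125057 = 144319553, q_5 = 32·448817 + 12456 = 14374600 → 144319553/14374600
APPEND 14: p_6 = 14·144319553 + 4506078 = 2024979820, q_6 = 14·14374600 + 448817 = 201693217 → 2024979820/201693217
APPEND 18: p_7 = 18·2024979820 + 144319553 = 36593956313, q_7 = 18·201693217 + 14374600 = 3644852506 → 36593956313/3644852506

10/1
251/25
4026/401
125057/12456
4506078/448817
2024979820/201693217
36593956313/3644852506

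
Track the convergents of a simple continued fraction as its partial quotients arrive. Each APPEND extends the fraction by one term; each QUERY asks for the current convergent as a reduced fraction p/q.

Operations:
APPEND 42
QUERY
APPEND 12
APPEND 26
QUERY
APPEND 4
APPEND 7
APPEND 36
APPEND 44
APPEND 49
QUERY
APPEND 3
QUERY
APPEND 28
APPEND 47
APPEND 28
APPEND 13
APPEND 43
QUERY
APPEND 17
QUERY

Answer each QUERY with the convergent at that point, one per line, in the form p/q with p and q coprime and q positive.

APPEND 42: p_0 = 42·1 + 0 = 42, q_0 = 42·0 + 1 = 1 → 42/1
APPEND 12: p_1 = 12·42 + 1 = 505, q_1 = 12·1 + 0 = 12 → 505/12
APPEND 26: p_2 = 26·505 + 42 = 13172, q_2 = 26·12 + 1 = 313 → 13172/313
APPEND 4: p_3 = 4·13172 + 505 = 53193, q_3 = 4·313 + 12 = 1264 → 53193/1264
APPEND 7: p_4 = 7·53193 + 13172 = 385523, q_4 = 7·1264 + 313 = 9161 → 385523/9161
APPEND 36: p_5 = 36·385523 + 53193 = 13932021, q_5 = 36·9161 + 1264 = 331060 → 13932021/331060
APPEND 44: p_6 = 44·13932021 + 385523 = 613394447, q_6 = 44·331060 + 9161 = 14575801 → 613394447/14575801
APPEND 49: p_7 = 49·613394447 + 13932021 = 30070259924, q_7 = 49·14575801 + 331060 = 714545309 → 30070259924/714545309
APPEND 3: p_8 = 3·30070259924 + 613394447 = 90824174219, q_8 = 3·714545309 + 14575801 = 2158211728 → 90824174219/2158211728
APPEND 28: p_9 = 28·90824174219 + 30070259924 = 2573147138056, q_9 = 28·2158211728 + 714545309 = 61144473693 → 2573147138056/61144473693
APPEND 47: p_10 = 47·2573147138056 + 90824174219 = 121028739662851, q_10 = 47·61144473693 + 2158211728 = 2875948475299 → 121028739662851/2875948475299
APPEND 28: p_11 = 28·121028739662851 + 2573147138056 = 3391377857697884, q_11 = 28·2875948475299 + 61144473693 = 80587701782065 → 3391377857697884/80587701782065
APPEND 13: p_12 = 13·3391377857697884 + 121028739662851 = 44208940889735343, q_12 = 13·80587701782065 + 2875948475299 = 1050516071642144 → 44208940889735343/1050516071642144
APPEND 43: p_13 = 43·44208940889735343 + 3391377857697884 = 1904375836116317633, q_13 = 43·1050516071642144 + 80587701782065 = 45252778782394257 → 1904375836116317633/45252778782394257
APPEND 17: p_14 = 17·1904375836116317633 + 44208940889735343 = 32418598154867135104, q_14 = 17·45252778782394257 + 1050516071642144 = 770347755372344513 → 32418598154867135104/770347755372344513

42/1
13172/313
30070259924/714545309
90824174219/2158211728
1904375836116317633/45252778782394257
32418598154867135104/770347755372344513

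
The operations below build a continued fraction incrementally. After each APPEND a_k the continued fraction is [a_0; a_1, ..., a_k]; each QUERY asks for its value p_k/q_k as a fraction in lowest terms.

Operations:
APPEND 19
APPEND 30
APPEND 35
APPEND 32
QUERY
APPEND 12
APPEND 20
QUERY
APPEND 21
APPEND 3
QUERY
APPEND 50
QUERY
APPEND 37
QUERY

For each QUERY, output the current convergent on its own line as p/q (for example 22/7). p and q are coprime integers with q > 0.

APPEND 19: p_0 = 19·1 + 0 = 19, q_0 = 19·0 + 1 = 1 → 19/1
APPEND 30: p_1 = 30·19 + 1 = 571, q_1 = 30·1 + 0 = 30 → 571/30
APPEND 35: p_2 = 35·571 + 19 = 20004, q_2 = 35·30 + 1 = 1051 → 20004/1051
APPEND 32: p_3 = 32·20004 + 571 = 640699, q_3 = 32·1051 + 30 = 33662 → 640699/33662
APPEND 12: p_4 = 12·640699 + 20004 = 7708392, q_4 = 12·33662 + 1051 = 404995 → 7708392/404995
APPEND 20: p_5 = 20·7708392 + 640699 = 154808539, q_5 = 20·404995 + 33662 = 8133562 → 154808539/8133562
APPEND 21: p_6 = 21·154808539 + 7708392 = 3258687711, q_6 = 21·8133562 + 404995 = 171209797 → 3258687711/171209797
APPEND 3: p_7 = 3·3258687711 + 154808539 = 9930871672, q_7 = 3·171209797 + 8133562 = 521762953 → 9930871672/521762953
APPEND 50: p_8 = 50·9930871672 + 3258687711 = 499802271311, q_8 = 50·521762953 + 171209797 = 26259357447 → 499802271311/26259357447
APPEND 37: p_9 = 37·499802271311 + 9930871672 = 18502614910179, q_9 = 37·26259357447 + 521762953 = 972117988492 → 18502614910179/972117988492

640699/33662
154808539/8133562
9930871672/521762953
499802271311/26259357447
18502614910179/972117988492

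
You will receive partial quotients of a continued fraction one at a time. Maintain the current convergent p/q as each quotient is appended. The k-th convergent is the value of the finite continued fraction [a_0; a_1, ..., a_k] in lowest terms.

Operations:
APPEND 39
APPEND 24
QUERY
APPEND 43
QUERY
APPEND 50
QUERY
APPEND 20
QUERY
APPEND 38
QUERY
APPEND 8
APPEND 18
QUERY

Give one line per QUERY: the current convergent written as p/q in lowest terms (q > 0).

937/24
40330/1033
2017437/51674
40389070/1034513
1536802097/39363168
223563307325/5726280594

APPEND 39: p_0 = 39·1 + 0 = 39, q_0 = 39·0 + 1 = 1 → 39/1
APPEND 24: p_1 = 24·39 + 1 = 937, q_1 = 24·1 + 0 = 24 → 937/24
APPEND 43: p_2 = 43·937 + 39 = 40330, q_2 = 43·24 + 1 = 1033 → 40330/1033
APPEND 50: p_3 = 50·40330 + 937 = 2017437, q_3 = 50·1033 + 24 = 51674 → 2017437/51674
APPEND 20: p_4 = 20·2017437 + 40330 = 40389070, q_4 = 20·51674 + 1033 = 1034513 → 40389070/1034513
APPEND 38: p_5 = 38·40389070 + 2017437 = 1536802097, q_5 = 38·1034513 + 51674 = 39363168 → 1536802097/39363168
APPEND 8: p_6 = 8·1536802097 + 40389070 = 12334805846, q_6 = 8·39363168 + 1034513 = 315939857 → 12334805846/315939857
APPEND 18: p_7 = 18·12334805846 + 1536802097 = 223563307325, q_7 = 18·315939857 + 39363168 = 5726280594 → 223563307325/5726280594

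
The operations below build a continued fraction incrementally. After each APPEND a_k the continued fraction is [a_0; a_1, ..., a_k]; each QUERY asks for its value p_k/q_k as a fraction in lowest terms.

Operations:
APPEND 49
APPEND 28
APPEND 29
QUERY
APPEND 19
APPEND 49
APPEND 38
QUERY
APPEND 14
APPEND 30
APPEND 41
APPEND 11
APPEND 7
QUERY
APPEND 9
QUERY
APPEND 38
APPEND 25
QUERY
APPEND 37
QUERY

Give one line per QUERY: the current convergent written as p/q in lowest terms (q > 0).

APPEND 49: p_0 = 49·1 + 0 = 49, q_0 = 49·0 + 1 = 1 → 49/1
APPEND 28: p_1 = 28·49 + 1 = 1373, q_1 = 28·1 + 0 = 28 → 1373/28
APPEND 29: p_2 = 29·1373 + 49 = 39866, q_2 = 29·28 + 1 = 813 → 39866/813
APPEND 19: p_3 = 19·39866 + 1373 = 758827, q_3 = 19·813 + 28 = 15475 → 758827/15475
APPEND 49: p_4 = 49·758827 + 39866 = 37222389, q_4 = 49·15475 + 813 = 759088 → 37222389/759088
APPEND 38: p_5 = 38·37222389 + 758827 = 1415209609, q_5 = 38·759088 + 15475 = 28860819 → 1415209609/28860819
APPEND 14: p_6 = 14·1415209609 + 37222389 = 19850156915, q_6 = 14·28860819 + 759088 = 404810554 → 19850156915/404810554
APPEND 30: p_7 = 30·19850156915 + 1415209609 = 596919917059, q_7 = 30·404810554 + 28860819 = 12173177439 → 596919917059/12173177439
APPEND 41: p_8 = 41·596919917059 + 19850156915 = 24493566756334, q_8 = 41·12173177439 + 404810554 = 499505085553 → 24493566756334/499505085553
APPEND 11: p_9 = 11·24493566756334 + 596919917059 = 270026154236733, q_9 = 11·499505085553 + 12173177439 = 5506729118522 → 270026154236733/5506729118522
APPEND 7: p_10 = 7·270026154236733 + 24493566756334 = 1914676646413465, q_10 = 7·5506729118522 + 499505085553 = 39046608915207 → 1914676646413465/39046608915207
APPEND 9: p_11 = 9·1914676646413465 + 270026154236733 = 17502115971957918, q_11 = 9·39046608915207 + 5506729118522 = 356926209355385 → 17502115971957918/356926209355385
APPEND 38: p_12 = 38·17502115971957918 + 1914676646413465 = 666995083580814349, q_12 = 38·356926209355385 + 39046608915207 = 13602242564419837 → 666995083580814349/13602242564419837
APPEND 25: p_13 = 25·666995083580814349 + 17502115971957918 = 16692379205492316643, q_13 = 25·13602242564419837 + 356926209355385 = 340412990319851310 → 16692379205492316643/340412990319851310
APPEND 37: p_14 = 37·16692379205492316643 + 666995083580814349 = 618285025686796530140, q_14 = 37·340412990319851310 + 13602242564419837 = 12608882884398918307 → 618285025686796530140/12608882884398918307

39866/813
1415209609/28860819
1914676646413465/39046608915207
17502115971957918/356926209355385
16692379205492316643/340412990319851310
618285025686796530140/12608882884398918307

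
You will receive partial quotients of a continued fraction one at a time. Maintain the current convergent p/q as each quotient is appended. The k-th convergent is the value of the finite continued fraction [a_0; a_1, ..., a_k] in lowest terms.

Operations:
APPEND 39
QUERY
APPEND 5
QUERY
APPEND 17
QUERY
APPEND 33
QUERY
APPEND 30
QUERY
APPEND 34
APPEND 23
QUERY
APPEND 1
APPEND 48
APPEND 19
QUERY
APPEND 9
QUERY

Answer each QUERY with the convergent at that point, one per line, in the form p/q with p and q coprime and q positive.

39/1
196/5
3371/86
111439/2843
3346541/85376
2622904700/66914797
2548532249929/65017428255
23070779483645/588575149444

APPEND 39: p_0 = 39·1 + 0 = 39, q_0 = 39·0 + 1 = 1 → 39/1
APPEND 5: p_1 = 5·39 + 1 = 196, q_1 = 5·1 + 0 = 5 → 196/5
APPEND 17: p_2 = 17·196 + 39 = 3371, q_2 = 17·5 + 1 = 86 → 3371/86
APPEND 33: p_3 = 33·3371 + 196 = 111439, q_3 = 33·86 + 5 = 2843 → 111439/2843
APPEND 30: p_4 = 30·111439 + 3371 = 3346541, q_4 = 30·2843 + 86 = 85376 → 3346541/85376
APPEND 34: p_5 = 34·3346541 + 111439 = 113893833, q_5 = 34·85376 + 2843 = 2905627 → 113893833/2905627
APPEND 23: p_6 = 23·113893833 + 3346541 = 2622904700, q_6 = 23·2905627 + 85376 = 66914797 → 2622904700/66914797
APPEND 1: p_7 = 1·2622904700 + 113893833 = 2736798533, q_7 = 1·66914797 + 2905627 = 69820424 → 2736798533/69820424
APPEND 48: p_8 = 48·2736798533 + 2622904700 = 133989234284, q_8 = 48·69820424 + 66914797 = 3418295149 → 133989234284/3418295149
APPEND 19: p_9 = 19·133989234284 + 2736798533 = 2548532249929, q_9 = 19·3418295149 + 69820424 = 65017428255 → 2548532249929/65017428255
APPEND 9: p_10 = 9·2548532249929 + 133989234284 = 23070779483645, q_10 = 9·65017428255 + 3418295149 = 588575149444 → 23070779483645/588575149444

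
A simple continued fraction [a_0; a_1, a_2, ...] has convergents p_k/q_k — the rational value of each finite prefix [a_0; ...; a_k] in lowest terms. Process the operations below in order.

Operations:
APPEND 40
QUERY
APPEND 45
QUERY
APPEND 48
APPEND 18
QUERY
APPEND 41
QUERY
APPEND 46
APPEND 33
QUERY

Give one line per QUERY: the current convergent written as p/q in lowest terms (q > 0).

APPEND 40: p_0 = 40·1 + 0 = 40, q_0 = 40·0 + 1 = 1 → 40/1
APPEND 45: p_1 = 45·40 + 1 = 1801, q_1 = 45·1 + 0 = 45 → 1801/45
APPEND 48: p_2 = 48·1801 + 40 = 86488, q_2 = 48·45 + 1 = 2161 → 86488/2161
APPEND 18: p_3 = 18·86488 + 1801 = 1558585, q_3 = 18·2161 + 45 = 38943 → 1558585/38943
APPEND 41: p_4 = 41·1558585 + 86488 = 63988473, q_4 = 41·38943 + 2161 = 1598824 → 63988473/1598824
APPEND 46: p_5 = 46·63988473 + 1558585 = 2945028343, q_5 = 46·1598824 + 38943 = 73584847 → 2945028343/73584847
APPEND 33: p_6 = 33·2945028343 + 63988473 = 97249923792, q_6 = 33·73584847 + 1598824 = 2429898775 → 97249923792/2429898775

40/1
1801/45
1558585/38943
63988473/1598824
97249923792/2429898775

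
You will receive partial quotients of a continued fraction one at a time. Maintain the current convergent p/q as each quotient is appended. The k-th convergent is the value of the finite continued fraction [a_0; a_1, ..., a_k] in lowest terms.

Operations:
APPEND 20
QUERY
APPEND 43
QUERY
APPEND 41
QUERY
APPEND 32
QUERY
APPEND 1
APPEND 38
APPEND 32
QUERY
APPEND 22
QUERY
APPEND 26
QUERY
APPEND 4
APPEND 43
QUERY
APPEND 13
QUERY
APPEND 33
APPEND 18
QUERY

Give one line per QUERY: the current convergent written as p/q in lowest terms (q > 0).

APPEND 20: p_0 = 20·1 + 0 = 20, q_0 = 20·0 + 1 = 1 → 20/1
APPEND 43: p_1 = 43·20 + 1 = 861, q_1 = 43·1 + 0 = 43 → 861/43
APPEND 41: p_2 = 41·861 + 20 = 35321, q_2 = 41·43 + 1 = 1764 → 35321/1764
APPEND 32: p_3 = 32·35321 + 861 = 1131133, q_3 = 32·1764 + 43 = 56491 → 1131133/56491
APPEND 1: p_4 = 1·1131133 + 35321 = 1166454, q_4 = 1·56491 + 1764 = 58255 → 1166454/58255
APPEND 38: p_5 = 38·1166454 + 1131133 = 45456385, q_5 = 38·58255 + 56491 = 2270181 → 45456385/2270181
APPEND 32: p_6 = 32·45456385 + 1166454 = 1455770774, q_6 = 32·2270181 + 58255 = 72704047 → 1455770774/72704047
APPEND 22: p_7 = 22·1455770774 + 45456385 = 32072413413, q_7 = 22·72704047 + 2270181 = 1601759215 → 32072413413/1601759215
APPEND 26: p_8 = 26·32072413413 + 1455770774 = 835338519512, q_8 = 26·1601759215 + 72704047 = 41718443637 → 835338519512/41718443637
APPEND 4: p_9 = 4·835338519512 + 32072413413 = 3373426491461, q_9 = 4·41718443637 + 1601759215 = 168475533763 → 3373426491461/168475533763
APPEND 43: p_10 = 43·3373426491461 + 835338519512 = 145892677652335, q_10 = 43·168475533763 + 41718443637 = 7286166395446 → 145892677652335/7286166395446
APPEND 13: p_11 = 13·145892677652335 + 3373426491461 = 1899978235971816, q_11 = 13·7286166395446 + 168475533763 = 94888638674561 → 1899978235971816/94888638674561
APPEND 33: p_12 = 33·1899978235971816 + 145892677652335 = 62845174464722263, q_12 = 33·94888638674561 + 7286166395446 = 3138611242655959 → 62845174464722263/3138611242655959
APPEND 18: p_13 = 18·62845174464722263 + 1899978235971816 = 1133113118600972550, q_13 = 18·3138611242655959 + 94888638674561 = 56589891006481823 → 1133113118600972550/56589891006481823

20/1
861/43
35321/1764
1131133/56491
1455770774/72704047
32072413413/1601759215
835338519512/41718443637
145892677652335/7286166395446
1899978235971816/94888638674561
1133113118600972550/56589891006481823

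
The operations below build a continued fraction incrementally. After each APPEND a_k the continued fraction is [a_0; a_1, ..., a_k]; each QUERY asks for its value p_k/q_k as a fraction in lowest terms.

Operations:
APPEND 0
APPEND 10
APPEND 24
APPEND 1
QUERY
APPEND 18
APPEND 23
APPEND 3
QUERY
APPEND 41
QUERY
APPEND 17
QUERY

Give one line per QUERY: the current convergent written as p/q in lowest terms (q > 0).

25/251
33255/333883
1374382/13798911
23397749/234915370

APPEND 0: p_0 = 0·1 + 0 = 0, q_0 = 0·0 + 1 = 1 → 0/1
APPEND 10: p_1 = 10·0 + 1 = 1, q_1 = 10·1 + 0 = 10 → 1/10
APPEND 24: p_2 = 24·1 + 0 = 24, q_2 = 24·10 + 1 = 241 → 24/241
APPEND 1: p_3 = 1·24 + 1 = 25, q_3 = 1·241 + 10 = 251 → 25/251
APPEND 18: p_4 = 18·25 + 24 = 474, q_4 = 18·251 + 241 = 4759 → 474/4759
APPEND 23: p_5 = 23·474 + 25 = 10927, q_5 = 23·4759 + 251 = 109708 → 10927/109708
APPEND 3: p_6 = 3·10927 + 474 = 33255, q_6 = 3·109708 + 4759 = 333883 → 33255/333883
APPEND 41: p_7 = 41·33255 + 10927 = 1374382, q_7 = 41·333883 + 109708 = 13798911 → 1374382/13798911
APPEND 17: p_8 = 17·1374382 + 33255 = 23397749, q_8 = 17·13798911 + 333883 = 234915370 → 23397749/234915370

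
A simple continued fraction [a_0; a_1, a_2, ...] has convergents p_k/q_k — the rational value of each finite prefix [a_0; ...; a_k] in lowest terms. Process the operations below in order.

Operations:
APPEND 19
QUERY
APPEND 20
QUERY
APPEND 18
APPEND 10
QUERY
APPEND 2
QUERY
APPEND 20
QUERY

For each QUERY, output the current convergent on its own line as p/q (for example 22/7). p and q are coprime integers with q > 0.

APPEND 19: p_0 = 19·1 + 0 = 19, q_0 = 19·0 + 1 = 1 → 19/1
APPEND 20: p_1 = 20·19 + 1 = 381, q_1 = 20·1 + 0 = 20 → 381/20
APPEND 18: p_2 = 18·381 + 19 = 6877, q_2 = 18·20 + 1 = 361 → 6877/361
APPEND 10: p_3 = 10·6877 + 381 = 69151, q_3 = 10·361 + 20 = 3630 → 69151/3630
APPEND 2: p_4 = 2·69151 + 6877 = 145179, q_4 = 2·3630 + 361 = 7621 → 145179/7621
APPEND 20: p_5 = 20·145179 + 69151 = 2972731, q_5 = 20·7621 + 3630 = 156050 → 2972731/156050

19/1
381/20
69151/3630
145179/7621
2972731/156050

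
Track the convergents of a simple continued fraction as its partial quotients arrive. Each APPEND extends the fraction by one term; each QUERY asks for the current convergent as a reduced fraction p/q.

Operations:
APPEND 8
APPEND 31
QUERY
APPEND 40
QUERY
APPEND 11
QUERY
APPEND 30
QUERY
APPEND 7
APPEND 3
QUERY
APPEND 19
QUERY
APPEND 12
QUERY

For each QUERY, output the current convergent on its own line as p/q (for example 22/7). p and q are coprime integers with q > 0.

249/31
9968/1241
109897/13682
3306878/411701
73081007/9098468
1411797176/175766481
17014647119/2118296240

APPEND 8: p_0 = 8·1 + 0 = 8, q_0 = 8·0 + 1 = 1 → 8/1
APPEND 31: p_1 = 31·8 + 1 = 249, q_1 = 31·1 + 0 = 31 → 249/31
APPEND 40: p_2 = 40·249 + 8 = 9968, q_2 = 40·31 + 1 = 1241 → 9968/1241
APPEND 11: p_3 = 11·9968 + 249 = 109897, q_3 = 11·1241 + 31 = 13682 → 109897/13682
APPEND 30: p_4 = 30·109897 + 9968 = 3306878, q_4 = 30·13682 + 1241 = 411701 → 3306878/411701
APPEND 7: p_5 = 7·3306878 + 109897 = 23258043, q_5 = 7·411701 + 13682 = 2895589 → 23258043/2895589
APPEND 3: p_6 = 3·23258043 + 3306878 = 73081007, q_6 = 3·2895589 + 411701 = 9098468 → 73081007/9098468
APPEND 19: p_7 = 19·73081007 + 23258043 = 1411797176, q_7 = 19·9098468 + 2895589 = 175766481 → 1411797176/175766481
APPEND 12: p_8 = 12·1411797176 + 73081007 = 17014647119, q_8 = 12·175766481 + 9098468 = 2118296240 → 17014647119/2118296240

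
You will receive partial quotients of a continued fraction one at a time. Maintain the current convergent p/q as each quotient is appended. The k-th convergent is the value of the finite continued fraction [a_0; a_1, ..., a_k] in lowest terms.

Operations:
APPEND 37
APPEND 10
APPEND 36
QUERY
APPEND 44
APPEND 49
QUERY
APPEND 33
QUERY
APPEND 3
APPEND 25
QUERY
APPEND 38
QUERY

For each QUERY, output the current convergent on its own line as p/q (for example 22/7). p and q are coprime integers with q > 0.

APPEND 37: p_0 = 37·1 + 0 = 37, q_0 = 37·0 + 1 = 1 → 37/1
APPEND 10: p_1 = 10·37 + 1 = 371, q_1 = 10·1 + 0 = 10 → 371/10
APPEND 36: p_2 = 36·371 + 37 = 13393, q_2 = 36·10 + 1 = 361 → 13393/361
APPEND 44: p_3 = 44·13393 + 371 = 589663, q_3 = 44·361 + 10 = 15894 → 589663/15894
APPEND 49: p_4 = 49·589663 + 13393 = 28906880, q_4 = 49·15894 + 361 = 779167 → 28906880/779167
APPEND 33: p_5 = 33·28906880 + 589663 = 954516703, q_5 = 33·779167 + 15894 = 25728405 → 954516703/25728405
APPEND 3: p_6 = 3·954516703 + 28906880 = 2892456989, q_6 = 3·25728405 + 779167 = 77964382 → 2892456989/77964382
APPEND 25: p_7 = 25·2892456989 + 954516703 = 73265941428, q_7 = 25·77964382 + 25728405 = 1974837955 → 73265941428/1974837955
APPEND 38: p_8 = 38·73265941428 + 2892456989 = 2786998231253, q_8 = 38·1974837955 + 77964382 = 75121806672 → 2786998231253/75121806672

13393/361
28906880/779167
954516703/25728405
73265941428/1974837955
2786998231253/75121806672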